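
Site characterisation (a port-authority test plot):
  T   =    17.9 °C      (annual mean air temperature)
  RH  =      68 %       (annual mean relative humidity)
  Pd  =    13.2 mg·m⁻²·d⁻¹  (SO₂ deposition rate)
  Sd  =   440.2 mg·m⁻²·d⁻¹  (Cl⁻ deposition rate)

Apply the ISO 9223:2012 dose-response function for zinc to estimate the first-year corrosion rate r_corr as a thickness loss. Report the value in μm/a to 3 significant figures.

r_corr = 4.96 μm/a

zinc: T>10 °C ⇒ hinge -0.071·(17.9−10) = -0.5609
  Pd branch = 0.0129·Pd^0.44·e^(0.046·RH+f) = 0.523 μm/a
  Cl⁻ term: 0.0175·440.2^0.57·exp(0.008·68+0.085·17.9) = 4.436
  sum: 0.523 + 4.436 → r_corr = 4.959 μm/a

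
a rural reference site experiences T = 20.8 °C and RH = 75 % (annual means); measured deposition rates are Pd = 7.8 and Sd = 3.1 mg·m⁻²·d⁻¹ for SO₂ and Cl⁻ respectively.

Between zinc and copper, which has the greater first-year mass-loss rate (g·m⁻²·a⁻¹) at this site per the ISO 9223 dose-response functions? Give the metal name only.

copper

zinc: temperature factor f = -0.071·(10.8) = -0.7668
  SO₂ term: 0.0129·7.8^0.44·exp(0.046·75-0.7668) = 0.466
  Cl⁻ term: 0.0175·3.1^0.57·exp(0.008·75+0.085·20.8) = 0.3561
  sum: 0.466 + 0.3561 → r_corr = 0.8221 μm/a
  mass loss = 0.8221 μm/a × 7.14 g/cm³ = 5.87 g·m⁻²·a⁻¹
copper: T>10 °C ⇒ hinge -0.080·(20.8−10) = -0.8640
  Pd branch = 0.0053·Pd^0.26·e^(0.059·RH+f) = 0.3182 μm/a
  Cl⁻ term: 0.01025·3.1^0.27·exp(0.036·75+0.049·20.8) = 0.5736
  r_corr = 0.3182 + 0.5736 = 0.8918 μm/a
  mass loss = 0.8918 μm/a × 8.96 g/cm³ = 7.991 g·m⁻²·a⁻¹
Ordering by g·m⁻²·a⁻¹: copper (7.99) > zinc (5.87)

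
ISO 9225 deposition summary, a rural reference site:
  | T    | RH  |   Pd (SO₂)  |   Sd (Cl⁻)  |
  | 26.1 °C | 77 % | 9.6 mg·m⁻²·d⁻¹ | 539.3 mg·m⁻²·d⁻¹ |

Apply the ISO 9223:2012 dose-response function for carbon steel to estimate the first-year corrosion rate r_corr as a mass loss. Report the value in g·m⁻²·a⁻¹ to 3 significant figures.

carbon steel: T>10 °C ⇒ hinge -0.054·(26.1−10) = -0.8694
  SO₂ term: 1.77·9.6^0.52·exp(0.02·77-0.8694) = 11.22
  Sd branch = 0.102·Sd^0.62·e^(0.033·RH+0.04·T) = 181.7 μm/a
  sum: 11.22 + 181.7 → r_corr = 192.9 μm/a
Convert to mass loss: 192.9 μm/a × 7.85 g/cm³ = 1514 g·m⁻²·a⁻¹

r_corr = 1.51e+03 g·m⁻²·a⁻¹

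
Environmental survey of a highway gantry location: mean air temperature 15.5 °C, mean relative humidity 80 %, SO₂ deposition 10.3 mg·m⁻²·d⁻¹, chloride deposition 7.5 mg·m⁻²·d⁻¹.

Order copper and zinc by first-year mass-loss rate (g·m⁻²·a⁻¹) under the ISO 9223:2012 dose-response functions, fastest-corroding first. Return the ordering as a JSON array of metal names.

["copper", "zinc"]

copper: f(T) = -0.080·(T−10) [T>10 °C] = -0.4400
  SO₂ term: 0.0053·10.3^0.26·exp(0.059·80-0.4400) = 0.7021
  Cl⁻ term: 0.01025·7.5^0.27·exp(0.036·80+0.049·15.5) = 0.6724
  r_corr = 0.7021 + 0.6724 = 1.374 μm/a
  mass loss = 1.374 μm/a × 8.96 g/cm³ = 12.32 g·m⁻²·a⁻¹
zinc: f(T) = -0.071·(T−10) [T>10 °C] = -0.3905
  SO₂ term: 0.0129·10.3^0.44·exp(0.046·80-0.3905) = 0.9657
  Cl⁻ term: 0.0175·7.5^0.57·exp(0.008·80+0.085·15.5) = 0.3908
  sum: 0.9657 + 0.3908 → r_corr = 1.357 μm/a
  mass loss = 1.357 μm/a × 7.14 g/cm³ = 9.686 g·m⁻²·a⁻¹
Ordering by g·m⁻²·a⁻¹: copper (12.3) > zinc (9.69)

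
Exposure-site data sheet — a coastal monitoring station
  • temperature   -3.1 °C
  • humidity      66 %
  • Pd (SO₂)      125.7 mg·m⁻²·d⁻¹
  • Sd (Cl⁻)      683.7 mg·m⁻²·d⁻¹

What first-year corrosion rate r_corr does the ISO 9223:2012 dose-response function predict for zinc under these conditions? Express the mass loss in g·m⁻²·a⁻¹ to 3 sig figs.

r_corr = 16.5 g·m⁻²·a⁻¹

zinc: T≤10 °C ⇒ hinge +0.038·(-3.1−10) = -0.4978
  Pd branch = 0.0129·Pd^0.44·e^(0.046·RH+f) = 1.37 μm/a
  Sd branch = 0.0175·Sd^0.57·e^(0.008·RH+0.085·T) = 0.9414 μm/a
  r_corr = 1.37 + 0.9414 = 2.311 μm/a
Convert to mass loss: 2.311 μm/a × 7.14 g/cm³ = 16.5 g·m⁻²·a⁻¹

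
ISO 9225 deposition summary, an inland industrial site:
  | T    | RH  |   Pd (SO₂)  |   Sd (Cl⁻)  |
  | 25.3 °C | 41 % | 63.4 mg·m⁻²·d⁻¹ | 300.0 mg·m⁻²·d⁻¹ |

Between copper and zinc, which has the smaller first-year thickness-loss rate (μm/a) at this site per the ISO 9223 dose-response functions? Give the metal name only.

copper: temperature factor f = -0.080·(15.3) = -1.2240
  sulphur-dioxide contribution → 0.0515 μm/a
  chloride contribution → 0.7227 μm/a
  total first-year rate 0.7742 μm/a
zinc: temperature factor f = -0.071·(15.3) = -1.0863
  sulphur-dioxide contribution → 0.1782 μm/a
  chloride contribution → 5.388 μm/a
  ⇒ r_corr(zinc) = 5.566 μm/a
Ordering by μm/a: zinc (5.57) > copper (0.774)

copper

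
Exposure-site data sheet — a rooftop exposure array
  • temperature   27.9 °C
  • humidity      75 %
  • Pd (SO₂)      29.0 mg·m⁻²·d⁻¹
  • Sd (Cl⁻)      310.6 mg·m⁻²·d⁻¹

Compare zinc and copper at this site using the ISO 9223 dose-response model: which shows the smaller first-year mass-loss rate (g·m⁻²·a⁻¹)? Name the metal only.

zinc: T>10 °C ⇒ hinge -0.071·(27.9−10) = -1.2709
  Pd branch = 0.0129·Pd^0.44·e^(0.046·RH+f) = 0.5017 μm/a
  Sd branch = 0.0175·Sd^0.57·e^(0.008·RH+0.085·T) = 8.997 μm/a
  sum: 0.5017 + 8.997 → r_corr = 9.499 μm/a
  mass loss = 9.499 μm/a × 7.14 g/cm³ = 67.82 g·m⁻²·a⁻¹
copper: T>10 °C ⇒ hinge -0.080·(27.9−10) = -1.4320
  SO₂ term: 0.0053·29.0^0.26·exp(0.059·75-1.4320) = 0.2537
  Cl⁻ term: 0.01025·310.6^0.27·exp(0.036·75+0.049·27.9) = 2.818
  sum: 0.2537 + 2.818 → r_corr = 3.072 μm/a
  mass loss = 3.072 μm/a × 8.96 g/cm³ = 27.52 g·m⁻²·a⁻¹
Ordering by g·m⁻²·a⁻¹: zinc (67.8) > copper (27.5)

copper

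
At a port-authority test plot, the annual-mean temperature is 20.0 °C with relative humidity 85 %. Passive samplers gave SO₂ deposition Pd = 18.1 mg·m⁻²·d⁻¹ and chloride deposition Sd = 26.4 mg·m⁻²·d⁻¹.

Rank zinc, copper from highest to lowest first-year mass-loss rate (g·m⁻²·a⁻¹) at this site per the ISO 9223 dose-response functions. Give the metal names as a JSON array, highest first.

zinc: temperature factor f = -0.071·(10.0) = -0.7100
  Pd branch = 0.0129·Pd^0.44·e^(0.046·RH+f) = 1.132 μm/a
  Sd branch = 0.0175·Sd^0.57·e^(0.008·RH+0.085·T) = 1.222 μm/a
  sum: 1.132 + 1.222 → r_corr = 2.353 μm/a
  mass loss = 2.353 μm/a × 7.14 g/cm³ = 16.8 g·m⁻²·a⁻¹
copper: f(T) = -0.080·(T−10) [T>10 °C] = -0.8000
  Pd branch = 0.0053·Pd^0.26·e^(0.059·RH+f) = 0.7618 μm/a
  Cl⁻ term: 0.01025·26.4^0.27·exp(0.036·85+0.049·20.0) = 1.41
  r_corr = 0.7618 + 1.41 = 2.171 μm/a
  mass loss = 2.171 μm/a × 8.96 g/cm³ = 19.46 g·m⁻²·a⁻¹
Ordering by g·m⁻²·a⁻¹: copper (19.5) > zinc (16.8)

["copper", "zinc"]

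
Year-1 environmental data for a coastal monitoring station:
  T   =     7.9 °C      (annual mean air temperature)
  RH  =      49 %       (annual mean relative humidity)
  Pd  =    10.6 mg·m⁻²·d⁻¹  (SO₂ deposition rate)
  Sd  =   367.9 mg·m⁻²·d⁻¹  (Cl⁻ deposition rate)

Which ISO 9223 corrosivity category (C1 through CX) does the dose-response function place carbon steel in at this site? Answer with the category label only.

C3

carbon steel: T≤10 °C ⇒ hinge +0.150·(7.9−10) = -0.3150
  sulphur-dioxide contribution → 11.75 μm/a
  chloride contribution → 27.47 μm/a
  total first-year rate 39.22 μm/a
39.2 μm/a falls in (25, 50] for carbon steel → category C3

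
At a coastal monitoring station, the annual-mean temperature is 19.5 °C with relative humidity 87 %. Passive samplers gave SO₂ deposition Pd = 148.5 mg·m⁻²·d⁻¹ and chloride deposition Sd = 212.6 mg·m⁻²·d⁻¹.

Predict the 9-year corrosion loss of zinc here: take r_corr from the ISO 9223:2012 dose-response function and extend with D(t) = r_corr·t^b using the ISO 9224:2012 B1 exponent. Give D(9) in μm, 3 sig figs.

D(9) = 42.7 μm

zinc: f(T) = -0.071·(T−10) [T>10 °C] = -0.6745
  SO₂ term: 0.0129·148.5^0.44·exp(0.046·87-0.6745) = 3.245
  Cl⁻ term: 0.0175·212.6^0.57·exp(0.008·87+0.085·19.5) = 3.907
  r_corr = 3.245 + 3.907 = 7.153 μm/a
Long-term exponent b (ISO 9224 Table 2, B1) = 0.813
  D(9) = 7.153 × 9^0.813 = 7.153 × 5.968 = 42.68 μm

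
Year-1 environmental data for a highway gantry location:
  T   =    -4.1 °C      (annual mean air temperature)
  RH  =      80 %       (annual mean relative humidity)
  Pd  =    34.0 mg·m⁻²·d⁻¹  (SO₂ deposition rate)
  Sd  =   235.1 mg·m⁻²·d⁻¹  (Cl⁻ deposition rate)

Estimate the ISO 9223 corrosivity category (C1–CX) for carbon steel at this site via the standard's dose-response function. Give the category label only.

C3

carbon steel: temperature factor f = +0.150·(-14.1) = -2.1150
  sulphur-dioxide contribution → 6.617 μm/a
  chloride contribution → 35.82 μm/a
  ⇒ r_corr(carbon steel) = 42.43 μm/a
42.4 μm/a falls in (25, 50] for carbon steel → category C3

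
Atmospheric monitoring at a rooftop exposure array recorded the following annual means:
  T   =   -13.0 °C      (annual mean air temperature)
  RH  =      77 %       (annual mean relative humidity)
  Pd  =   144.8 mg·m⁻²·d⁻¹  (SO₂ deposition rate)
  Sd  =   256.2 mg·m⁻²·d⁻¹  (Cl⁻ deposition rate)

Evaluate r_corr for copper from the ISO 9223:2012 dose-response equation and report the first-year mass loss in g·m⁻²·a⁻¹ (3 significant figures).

copper: T≤10 °C ⇒ hinge +0.126·(-13.0−10) = -2.8980
  sulphur-dioxide contribution → 0.1001 μm/a
  chloride contribution → 0.3875 μm/a
  ⇒ r_corr(copper) = 0.4876 μm/a
Convert to mass loss: 0.4876 μm/a × 8.96 g/cm³ = 4.369 g·m⁻²·a⁻¹

r_corr = 4.37 g·m⁻²·a⁻¹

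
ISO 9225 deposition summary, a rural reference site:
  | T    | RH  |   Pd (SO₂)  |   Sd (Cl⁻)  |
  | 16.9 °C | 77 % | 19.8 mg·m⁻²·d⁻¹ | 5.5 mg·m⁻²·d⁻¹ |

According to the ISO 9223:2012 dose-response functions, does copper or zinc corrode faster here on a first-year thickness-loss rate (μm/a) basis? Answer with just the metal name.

zinc

copper: f(T) = -0.080·(T−10) [T>10 °C] = -0.5520
  Pd branch = 0.0053·Pd^0.26·e^(0.059·RH+f) = 0.6233 μm/a
  Cl⁻ term: 0.01025·5.5^0.27·exp(0.036·77+0.049·16.9) = 0.5945
  sum: 0.6233 + 0.5945 → r_corr = 1.218 μm/a
zinc: T>10 °C ⇒ hinge -0.071·(16.9−10) = -0.4899
  SO₂ term: 0.0129·19.8^0.44·exp(0.046·77-0.4899) = 1.015
  Sd branch = 0.0175·Sd^0.57·e^(0.008·RH+0.085·T) = 0.3601 μm/a
  r_corr = 1.015 + 0.3601 = 1.375 μm/a
Ordering by μm/a: zinc (1.38) > copper (1.22)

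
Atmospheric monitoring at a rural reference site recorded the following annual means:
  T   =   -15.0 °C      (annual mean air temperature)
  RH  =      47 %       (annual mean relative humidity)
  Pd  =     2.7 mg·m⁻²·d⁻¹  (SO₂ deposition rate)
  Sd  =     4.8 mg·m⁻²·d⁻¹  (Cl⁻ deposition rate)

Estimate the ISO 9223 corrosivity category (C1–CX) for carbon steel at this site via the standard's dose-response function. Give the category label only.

carbon steel: T≤10 °C ⇒ hinge +0.150·(-15.0−10) = -3.7500
  Pd branch = 1.77·Pd^0.52·e^(0.02·RH+f) = 0.1786 μm/a
  Sd branch = 0.102·Sd^0.62·e^(0.033·RH+0.04·T) = 0.6982 μm/a
  sum: 0.1786 + 0.6982 → r_corr = 0.8768 μm/a
Category bounds: 0…1.3 μm/a bracket r_corr ⇒ C1

C1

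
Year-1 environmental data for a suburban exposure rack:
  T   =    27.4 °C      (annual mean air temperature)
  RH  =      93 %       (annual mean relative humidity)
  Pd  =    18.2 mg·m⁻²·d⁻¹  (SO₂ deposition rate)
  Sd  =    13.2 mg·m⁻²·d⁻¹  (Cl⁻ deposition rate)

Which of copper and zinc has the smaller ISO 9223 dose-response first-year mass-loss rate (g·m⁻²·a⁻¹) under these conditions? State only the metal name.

copper: T>10 °C ⇒ hinge -0.080·(27.4−10) = -1.3920
  Pd branch = 0.0053·Pd^0.26·e^(0.059·RH+f) = 0.6766 μm/a
  Sd branch = 0.01025·Sd^0.27·e^(0.036·RH+0.049·T) = 2.241 μm/a
  sum: 0.6766 + 2.241 → r_corr = 2.917 μm/a
  mass loss = 2.917 μm/a × 8.96 g/cm³ = 26.14 g·m⁻²·a⁻¹
zinc: temperature factor f = -0.071·(17.4) = -1.2354
  Pd branch = 0.0129·Pd^0.44·e^(0.046·RH+f) = 0.9692 μm/a
  Cl⁻ term: 0.0175·13.2^0.57·exp(0.008·93+0.085·27.4) = 1.646
  sum: 0.9692 + 1.646 → r_corr = 2.615 μm/a
  mass loss = 2.615 μm/a × 7.14 g/cm³ = 18.67 g·m⁻²·a⁻¹
Ordering by g·m⁻²·a⁻¹: copper (26.1) > zinc (18.7)

zinc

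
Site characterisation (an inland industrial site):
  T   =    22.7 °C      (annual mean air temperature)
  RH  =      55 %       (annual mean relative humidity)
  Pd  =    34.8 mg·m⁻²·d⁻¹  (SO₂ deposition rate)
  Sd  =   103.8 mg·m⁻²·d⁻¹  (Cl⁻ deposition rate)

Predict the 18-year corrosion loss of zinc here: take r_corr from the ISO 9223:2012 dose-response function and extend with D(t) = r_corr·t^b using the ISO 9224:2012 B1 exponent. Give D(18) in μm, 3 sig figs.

zinc: f(T) = -0.071·(T−10) [T>10 °C] = -0.9017
  Pd branch = 0.0129·Pd^0.44·e^(0.046·RH+f) = 0.3134 μm/a
  Cl⁻ term: 0.0175·103.8^0.57·exp(0.008·55+0.085·22.7) = 2.638
  r_corr = 0.3134 + 2.638 = 2.952 μm/a
ISO 9224: D(t) = r_corr · t^b with b = 0.813 (zinc, B1)
  D(18) = 2.952 × 18^0.813 = 2.952 × 10.48 = 30.95 μm

D(18) = 30.9 μm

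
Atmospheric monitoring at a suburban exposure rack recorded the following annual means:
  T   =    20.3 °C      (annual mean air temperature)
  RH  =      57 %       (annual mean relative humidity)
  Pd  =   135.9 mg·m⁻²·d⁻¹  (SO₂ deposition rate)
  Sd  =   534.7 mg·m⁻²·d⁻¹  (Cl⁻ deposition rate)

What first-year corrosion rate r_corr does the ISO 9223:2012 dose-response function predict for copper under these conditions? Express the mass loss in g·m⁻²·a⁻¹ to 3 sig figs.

copper: T>10 °C ⇒ hinge -0.080·(20.3−10) = -0.8240
  Pd branch = 0.0053·Pd^0.26·e^(0.059·RH+f) = 0.2408 μm/a
  Cl⁻ term: 0.01025·534.7^0.27·exp(0.036·57+0.049·20.3) = 1.176
  r_corr = 0.2408 + 1.176 = 1.417 μm/a
Convert to mass loss: 1.417 μm/a × 8.96 g/cm³ = 12.7 g·m⁻²·a⁻¹

r_corr = 12.7 g·m⁻²·a⁻¹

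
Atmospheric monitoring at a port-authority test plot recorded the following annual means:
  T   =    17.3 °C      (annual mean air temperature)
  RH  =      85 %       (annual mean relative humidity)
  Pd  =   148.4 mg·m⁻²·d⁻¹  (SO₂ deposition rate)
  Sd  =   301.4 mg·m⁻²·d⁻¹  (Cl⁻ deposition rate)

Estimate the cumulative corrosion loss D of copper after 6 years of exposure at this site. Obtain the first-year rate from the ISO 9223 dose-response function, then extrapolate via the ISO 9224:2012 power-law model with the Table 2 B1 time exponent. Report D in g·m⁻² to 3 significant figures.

copper: T>10 °C ⇒ hinge -0.080·(17.3−10) = -0.5840
  sulphur-dioxide contribution → 1.634 μm/a
  chloride contribution → 2.383 μm/a
  total first-year rate 4.017 μm/a
ISO 9224: D(t) = r_corr · t^b with b = 0.667 (copper, B1)
  D(6) = 4.017 × 6^0.667 = 4.017 × 3.304 = 13.27 μm
  Mass loss = 13.27 μm × 8.96 g/cm³ = 118.9 g·m⁻²

D(6) = 119 g·m⁻²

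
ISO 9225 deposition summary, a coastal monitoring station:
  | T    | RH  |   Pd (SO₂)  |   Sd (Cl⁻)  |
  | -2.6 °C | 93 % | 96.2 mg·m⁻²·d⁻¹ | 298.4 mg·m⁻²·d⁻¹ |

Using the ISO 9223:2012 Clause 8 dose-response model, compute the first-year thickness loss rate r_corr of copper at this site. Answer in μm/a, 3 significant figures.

r_corr = 2.05 μm/a

copper: temperature factor f = +0.126·(-12.6) = -1.5876
  Pd branch = 0.0053·Pd^0.26·e^(0.059·RH+f) = 0.8578 μm/a
  Sd branch = 0.01025·Sd^0.27·e^(0.036·RH+0.049·T) = 1.196 μm/a
  sum: 0.8578 + 1.196 → r_corr = 2.053 μm/a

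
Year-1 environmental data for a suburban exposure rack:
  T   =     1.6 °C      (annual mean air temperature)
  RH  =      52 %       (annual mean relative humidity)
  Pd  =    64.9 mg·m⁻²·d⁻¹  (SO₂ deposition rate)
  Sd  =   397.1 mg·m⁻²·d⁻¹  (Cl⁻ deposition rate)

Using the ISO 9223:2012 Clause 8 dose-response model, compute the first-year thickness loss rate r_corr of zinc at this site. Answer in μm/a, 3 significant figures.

zinc: f(T) = +0.038·(T−10) [T≤10 °C] = -0.3192
  SO₂ term: 0.0129·64.9^0.44·exp(0.046·52-0.3192) = 0.643
  Cl⁻ term: 0.0175·397.1^0.57·exp(0.008·52+0.085·1.6) = 0.9207
  sum: 0.643 + 0.9207 → r_corr = 1.564 μm/a

r_corr = 1.56 μm/a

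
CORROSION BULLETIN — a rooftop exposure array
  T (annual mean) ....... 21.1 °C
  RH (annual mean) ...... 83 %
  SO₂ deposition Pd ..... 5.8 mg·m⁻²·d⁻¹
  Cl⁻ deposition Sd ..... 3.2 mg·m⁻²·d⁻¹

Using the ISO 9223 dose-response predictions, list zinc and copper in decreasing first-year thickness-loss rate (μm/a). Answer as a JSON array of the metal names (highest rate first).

zinc: f(T) = -0.071·(T−10) [T>10 °C] = -0.7881
  sulphur-dioxide contribution → 0.5786 μm/a
  chloride contribution → 0.3965 μm/a
  total first-year rate 0.9751 μm/a
copper: T>10 °C ⇒ hinge -0.080·(21.1−10) = -0.8880
  sulphur-dioxide contribution → 0.4612 μm/a
  chloride contribution → 0.7831 μm/a
  total first-year rate 1.244 μm/a
Ordering by μm/a: copper (1.24) > zinc (0.975)

["copper", "zinc"]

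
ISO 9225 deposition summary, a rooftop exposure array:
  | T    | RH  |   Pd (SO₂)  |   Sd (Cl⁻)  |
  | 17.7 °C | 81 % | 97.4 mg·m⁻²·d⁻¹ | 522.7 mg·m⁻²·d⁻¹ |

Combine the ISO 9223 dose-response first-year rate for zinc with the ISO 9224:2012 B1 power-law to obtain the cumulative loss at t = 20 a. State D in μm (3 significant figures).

zinc: temperature factor f = -0.071·(7.7) = -0.5467
  Pd branch = 0.0129·Pd^0.44·e^(0.046·RH+f) = 2.324 μm/a
  Cl⁻ term: 0.0175·522.7^0.57·exp(0.008·81+0.085·17.7) = 5.337
  r_corr = 2.324 + 5.337 = 7.661 μm/a
ISO 9224: D(t) = r_corr · t^b with b = 0.813 (zinc, B1)
  D(20) = 7.661 × 20^0.813 = 7.661 × 11.42 = 87.5 μm

D(20) = 87.5 μm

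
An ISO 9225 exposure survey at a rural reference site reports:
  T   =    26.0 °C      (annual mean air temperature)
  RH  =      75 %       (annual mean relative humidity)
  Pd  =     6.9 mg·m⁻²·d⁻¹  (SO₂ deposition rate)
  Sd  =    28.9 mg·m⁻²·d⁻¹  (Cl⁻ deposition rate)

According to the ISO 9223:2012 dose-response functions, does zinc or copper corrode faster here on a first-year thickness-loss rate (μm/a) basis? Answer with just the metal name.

zinc: T>10 °C ⇒ hinge -0.071·(26.0−10) = -1.1360
  Pd branch = 0.0129·Pd^0.44·e^(0.046·RH+f) = 0.3052 μm/a
  Sd branch = 0.0175·Sd^0.57·e^(0.008·RH+0.085·T) = 1.978 μm/a
  sum: 0.3052 + 1.978 → r_corr = 2.283 μm/a
copper: T>10 °C ⇒ hinge -0.080·(26.0−10) = -1.2800
  Pd branch = 0.0053·Pd^0.26·e^(0.059·RH+f) = 0.2033 μm/a
  Cl⁻ term: 0.01025·28.9^0.27·exp(0.036·75+0.049·26.0) = 1.352
  r_corr = 0.2033 + 1.352 = 1.556 μm/a
Ordering by μm/a: zinc (2.28) > copper (1.56)

zinc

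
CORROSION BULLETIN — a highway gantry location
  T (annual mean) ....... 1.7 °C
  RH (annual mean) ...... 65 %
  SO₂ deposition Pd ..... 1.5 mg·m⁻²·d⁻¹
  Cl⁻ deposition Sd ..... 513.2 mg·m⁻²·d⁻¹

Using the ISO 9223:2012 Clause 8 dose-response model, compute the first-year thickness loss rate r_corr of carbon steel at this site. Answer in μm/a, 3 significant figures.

carbon steel: T≤10 °C ⇒ hinge +0.150·(1.7−10) = -1.2450
  SO₂ term: 1.77·1.5^0.52·exp(0.02·65-1.2450) = 2.309
  Sd branch = 0.102·Sd^0.62·e^(0.033·RH+0.04·T) = 44.68 μm/a
  r_corr = 2.309 + 44.68 = 46.98 μm/a

r_corr = 47.0 μm/a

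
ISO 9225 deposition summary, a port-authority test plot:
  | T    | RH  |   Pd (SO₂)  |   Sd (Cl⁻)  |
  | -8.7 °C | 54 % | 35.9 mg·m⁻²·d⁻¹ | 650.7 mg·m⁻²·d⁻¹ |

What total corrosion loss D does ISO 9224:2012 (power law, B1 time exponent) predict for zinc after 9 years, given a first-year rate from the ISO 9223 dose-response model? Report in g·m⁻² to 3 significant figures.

D(9) = 37.7 g·m⁻²

zinc: T≤10 °C ⇒ hinge +0.038·(-8.7−10) = -0.7106
  sulphur-dioxide contribution → 0.3673 μm/a
  chloride contribution → 0.5166 μm/a
  total first-year rate 0.8838 μm/a
Long-term exponent b (ISO 9224 Table 2, B1) = 0.813
  D(9) = 0.8838 × 9^0.813 = 0.8838 × 5.968 = 5.274 μm
  Mass loss = 5.274 μm × 7.14 g/cm³ = 37.66 g·m⁻²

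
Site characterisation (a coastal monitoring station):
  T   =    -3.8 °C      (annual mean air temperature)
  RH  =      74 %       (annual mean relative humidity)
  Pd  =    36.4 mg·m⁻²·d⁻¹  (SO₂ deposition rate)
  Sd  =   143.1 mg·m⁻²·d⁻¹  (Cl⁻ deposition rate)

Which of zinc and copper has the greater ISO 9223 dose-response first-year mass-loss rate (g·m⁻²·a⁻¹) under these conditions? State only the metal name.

zinc: temperature factor f = +0.038·(-13.8) = -0.5244
  sulphur-dioxide contribution → 1.117 μm/a
  chloride contribution → 0.3878 μm/a
  ⇒ r_corr(zinc) = 1.505 μm/a
  mass loss = 1.505 μm/a × 7.14 g/cm³ = 10.74 g·m⁻²·a⁻¹
copper: T≤10 °C ⇒ hinge +0.126·(-3.8−10) = -1.7388
  sulphur-dioxide contribution → 0.1867 μm/a
  chloride contribution → 0.4665 μm/a
  total first-year rate 0.6532 μm/a
  mass loss = 0.6532 μm/a × 8.96 g/cm³ = 5.853 g·m⁻²·a⁻¹
Ordering by g·m⁻²·a⁻¹: zinc (10.7) > copper (5.85)

zinc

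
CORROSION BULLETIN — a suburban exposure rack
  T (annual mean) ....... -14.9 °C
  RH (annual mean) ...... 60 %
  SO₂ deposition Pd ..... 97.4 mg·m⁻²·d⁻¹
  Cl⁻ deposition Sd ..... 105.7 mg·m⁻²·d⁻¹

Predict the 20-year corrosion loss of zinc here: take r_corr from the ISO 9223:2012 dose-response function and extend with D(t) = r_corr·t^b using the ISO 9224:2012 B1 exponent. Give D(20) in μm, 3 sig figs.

zinc: temperature factor f = +0.038·(-24.9) = -0.9462
  SO₂ term: 0.0129·97.4^0.44·exp(0.046·60-0.9462) = 0.5933
  Sd branch = 0.0175·Sd^0.57·e^(0.008·RH+0.085·T) = 0.1136 μm/a
  sum: 0.5933 + 0.1136 → r_corr = 0.7069 μm/a
Long-term exponent b (ISO 9224 Table 2, B1) = 0.813
  D(20) = 0.7069 × 20^0.813 = 0.7069 × 11.42 = 8.074 μm

D(20) = 8.07 μm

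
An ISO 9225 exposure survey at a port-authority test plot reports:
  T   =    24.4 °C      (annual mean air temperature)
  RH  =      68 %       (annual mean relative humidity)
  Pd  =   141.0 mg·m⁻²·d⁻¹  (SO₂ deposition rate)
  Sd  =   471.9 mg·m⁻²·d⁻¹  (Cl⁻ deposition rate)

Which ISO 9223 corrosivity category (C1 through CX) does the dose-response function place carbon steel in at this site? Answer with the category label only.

C5

carbon steel: temperature factor f = -0.054·(14.4) = -0.7776
  sulphur-dioxide contribution → 41.54 μm/a
  chloride contribution → 116.1 μm/a
  ⇒ r_corr(carbon steel) = 157.6 μm/a
158 μm/a falls in (80, 200] for carbon steel → category C5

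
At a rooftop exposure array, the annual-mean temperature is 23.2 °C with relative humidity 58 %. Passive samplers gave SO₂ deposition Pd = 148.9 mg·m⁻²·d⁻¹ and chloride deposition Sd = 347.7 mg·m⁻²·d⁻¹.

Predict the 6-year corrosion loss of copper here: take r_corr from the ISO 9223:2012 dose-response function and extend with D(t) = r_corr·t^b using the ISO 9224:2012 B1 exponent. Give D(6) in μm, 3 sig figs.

D(6) = 4.82 μm

copper: T>10 °C ⇒ hinge -0.080·(23.2−10) = -1.0560
  Pd branch = 0.0053·Pd^0.26·e^(0.059·RH+f) = 0.2074 μm/a
  Cl⁻ term: 0.01025·347.7^0.27·exp(0.036·58+0.049·23.2) = 1.251
  sum: 0.2074 + 1.251 → r_corr = 1.459 μm/a
Long-term exponent b (ISO 9224 Table 2, B1) = 0.667
  D(6) = 1.459 × 6^0.667 = 1.459 × 3.304 = 4.819 μm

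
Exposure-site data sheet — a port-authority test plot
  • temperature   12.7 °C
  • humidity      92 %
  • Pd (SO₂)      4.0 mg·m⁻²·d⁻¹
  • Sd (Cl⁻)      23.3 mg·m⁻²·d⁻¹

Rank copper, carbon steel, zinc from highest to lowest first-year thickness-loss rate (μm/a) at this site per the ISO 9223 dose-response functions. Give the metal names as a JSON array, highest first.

copper: temperature factor f = -0.080·(2.7) = -0.2160
  sulphur-dioxide contribution → 1.394 μm/a
  chloride contribution → 1.226 μm/a
  ⇒ r_corr(copper) = 2.62 μm/a
carbon steel: T>10 °C ⇒ hinge -0.054·(12.7−10) = -0.1458
  sulphur-dioxide contribution → 19.81 μm/a
  chloride contribution → 24.86 μm/a
  total first-year rate 44.67 μm/a
zinc: T>10 °C ⇒ hinge -0.071·(12.7−10) = -0.1917
  sulphur-dioxide contribution → 1.35 μm/a
  chloride contribution → 0.647 μm/a
  ⇒ r_corr(zinc) = 1.996 μm/a
Ordering by μm/a: carbon steel (44.7) > copper (2.62) > zinc (2)

["carbon steel", "copper", "zinc"]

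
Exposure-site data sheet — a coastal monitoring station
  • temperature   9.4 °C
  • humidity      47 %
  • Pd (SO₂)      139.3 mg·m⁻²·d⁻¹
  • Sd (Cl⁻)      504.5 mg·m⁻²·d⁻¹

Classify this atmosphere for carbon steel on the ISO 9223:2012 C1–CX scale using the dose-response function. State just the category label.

carbon steel: temperature factor f = +0.150·(-0.6) = -0.0900
  SO₂ term: 1.77·139.3^0.52·exp(0.02·47-0.0900) = 53.95
  Cl⁻ term: 0.102·504.5^0.62·exp(0.033·47+0.04·9.4) = 33.21
  r_corr = 53.95 + 33.21 = 87.16 μm/a
Category bounds: 80…200 μm/a bracket r_corr ⇒ C5

C5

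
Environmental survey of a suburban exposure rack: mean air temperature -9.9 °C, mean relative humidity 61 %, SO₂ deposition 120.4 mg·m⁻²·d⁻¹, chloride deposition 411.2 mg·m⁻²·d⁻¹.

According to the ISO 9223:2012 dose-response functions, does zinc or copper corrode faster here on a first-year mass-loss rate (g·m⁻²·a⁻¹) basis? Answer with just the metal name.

zinc: f(T) = +0.038·(T−10) [T≤10 °C] = -0.7562
  Pd branch = 0.0129·Pd^0.44·e^(0.046·RH+f) = 0.8247 μm/a
  Cl⁻ term: 0.0175·411.2^0.57·exp(0.008·61+0.085·-9.9) = 0.3798
  r_corr = 0.8247 + 0.3798 = 1.204 μm/a
  mass loss = 1.204 μm/a × 7.14 g/cm³ = 8.6 g·m⁻²·a⁻¹
copper: T≤10 °C ⇒ hinge +0.126·(-9.9−10) = -2.5074
  Pd branch = 0.0053·Pd^0.26·e^(0.059·RH+f) = 0.05487 μm/a
  Sd branch = 0.01025·Sd^0.27·e^(0.036·RH+0.049·T) = 0.2881 μm/a
  sum: 0.05487 + 0.2881 → r_corr = 0.343 μm/a
  mass loss = 0.343 μm/a × 8.96 g/cm³ = 3.073 g·m⁻²·a⁻¹
Ordering by g·m⁻²·a⁻¹: zinc (8.6) > copper (3.07)

zinc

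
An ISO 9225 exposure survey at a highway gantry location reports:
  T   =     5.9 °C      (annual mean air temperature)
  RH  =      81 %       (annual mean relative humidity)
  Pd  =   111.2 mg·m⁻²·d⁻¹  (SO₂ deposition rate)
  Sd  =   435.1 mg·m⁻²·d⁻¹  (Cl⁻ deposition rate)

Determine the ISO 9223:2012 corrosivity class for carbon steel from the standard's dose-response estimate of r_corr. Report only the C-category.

C5

carbon steel: temperature factor f = +0.150·(-4.1) = -0.6150
  SO₂ term: 1.77·111.2^0.52·exp(0.02·81-0.6150) = 56.03
  Sd branch = 0.102·Sd^0.62·e^(0.033·RH+0.04·T) = 80.89 μm/a
  sum: 56.03 + 80.89 → r_corr = 136.9 μm/a
Category bounds: 80…200 μm/a bracket r_corr ⇒ C5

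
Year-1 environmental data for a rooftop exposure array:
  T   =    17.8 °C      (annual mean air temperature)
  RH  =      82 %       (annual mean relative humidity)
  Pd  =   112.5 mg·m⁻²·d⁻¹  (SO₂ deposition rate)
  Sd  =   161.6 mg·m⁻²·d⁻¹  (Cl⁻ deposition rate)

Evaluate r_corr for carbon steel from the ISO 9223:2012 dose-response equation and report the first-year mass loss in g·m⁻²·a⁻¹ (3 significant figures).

carbon steel: temperature factor f = -0.054·(7.8) = -0.4212
  SO₂ term: 1.77·112.5^0.52·exp(0.02·82-0.4212) = 69.81
  Cl⁻ term: 0.102·161.6^0.62·exp(0.033·82+0.04·17.8) = 72.82
  sum: 69.81 + 72.82 → r_corr = 142.6 μm/a
Convert to mass loss: 142.6 μm/a × 7.85 g/cm³ = 1120 g·m⁻²·a⁻¹

r_corr = 1.12e+03 g·m⁻²·a⁻¹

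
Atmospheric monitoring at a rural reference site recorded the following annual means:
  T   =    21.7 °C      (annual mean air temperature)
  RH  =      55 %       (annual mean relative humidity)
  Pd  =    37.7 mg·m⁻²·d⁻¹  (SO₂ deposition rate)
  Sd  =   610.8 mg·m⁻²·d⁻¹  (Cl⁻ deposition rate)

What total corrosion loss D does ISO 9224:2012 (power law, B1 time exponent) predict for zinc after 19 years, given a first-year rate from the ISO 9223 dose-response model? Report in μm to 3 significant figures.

zinc: temperature factor f = -0.071·(11.7) = -0.8307
  Pd branch = 0.0129·Pd^0.44·e^(0.046·RH+f) = 0.3485 μm/a
  Cl⁻ term: 0.0175·610.8^0.57·exp(0.008·55+0.085·21.7) = 6.655
  sum: 0.3485 + 6.655 → r_corr = 7.003 μm/a
Power-law: D(19) = r_corr · 19^0.813
  D(19) = 7.003 × 19^0.813 = 7.003 × 10.96 = 76.73 μm

D(19) = 76.7 μm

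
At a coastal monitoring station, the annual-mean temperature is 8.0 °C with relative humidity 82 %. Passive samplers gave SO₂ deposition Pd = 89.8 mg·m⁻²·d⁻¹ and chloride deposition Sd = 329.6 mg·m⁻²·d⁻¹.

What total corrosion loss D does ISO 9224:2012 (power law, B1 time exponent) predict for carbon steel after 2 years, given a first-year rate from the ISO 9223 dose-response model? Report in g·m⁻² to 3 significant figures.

D(2) = 1.65e+03 g·m⁻²

carbon steel: f(T) = +0.150·(T−10) [T≤10 °C] = -0.3000
  SO₂ term: 1.77·89.8^0.52·exp(0.02·82-0.3000) = 70.09
  Sd branch = 0.102·Sd^0.62·e^(0.033·RH+0.04·T) = 76.55 μm/a
  sum: 70.09 + 76.55 → r_corr = 146.6 μm/a
Long-term exponent b (ISO 9224 Table 2, B1) = 0.523
  D(2) = 146.6 × 2^0.523 = 146.6 × 1.437 = 210.7 μm
  Mass loss = 210.7 μm × 7.85 g/cm³ = 1654 g·m⁻²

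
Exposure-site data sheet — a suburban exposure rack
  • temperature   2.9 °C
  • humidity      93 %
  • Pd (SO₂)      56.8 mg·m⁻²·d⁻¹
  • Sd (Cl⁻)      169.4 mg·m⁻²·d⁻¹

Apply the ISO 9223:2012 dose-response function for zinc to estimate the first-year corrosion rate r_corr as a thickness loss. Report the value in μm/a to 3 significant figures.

r_corr = 5.08 μm/a

zinc: T≤10 °C ⇒ hinge +0.038·(2.9−10) = -0.2698
  SO₂ term: 0.0129·56.8^0.44·exp(0.046·93-0.2698) = 4.2
  Sd branch = 0.0175·Sd^0.57·e^(0.008·RH+0.085·T) = 0.8784 μm/a
  sum: 4.2 + 0.8784 → r_corr = 5.078 μm/a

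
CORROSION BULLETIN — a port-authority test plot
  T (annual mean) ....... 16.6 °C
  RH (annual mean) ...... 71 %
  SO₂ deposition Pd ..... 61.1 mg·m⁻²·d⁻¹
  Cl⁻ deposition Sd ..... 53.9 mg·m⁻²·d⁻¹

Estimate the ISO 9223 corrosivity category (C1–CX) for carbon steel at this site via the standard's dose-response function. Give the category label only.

carbon steel: f(T) = -0.054·(T−10) [T>10 °C] = -0.3564
  sulphur-dioxide contribution → 43.51 μm/a
  chloride contribution → 24.44 μm/a
  ⇒ r_corr(carbon steel) = 67.95 μm/a
Category bounds: 50…80 μm/a bracket r_corr ⇒ C4

C4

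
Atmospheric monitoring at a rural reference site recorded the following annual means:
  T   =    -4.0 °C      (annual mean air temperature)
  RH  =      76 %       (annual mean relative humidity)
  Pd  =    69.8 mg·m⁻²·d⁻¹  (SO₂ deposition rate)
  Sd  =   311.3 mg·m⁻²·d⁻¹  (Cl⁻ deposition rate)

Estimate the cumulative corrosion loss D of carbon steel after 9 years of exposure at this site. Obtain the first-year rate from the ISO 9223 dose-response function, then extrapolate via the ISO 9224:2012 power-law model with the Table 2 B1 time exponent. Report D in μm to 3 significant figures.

carbon steel: temperature factor f = +0.150·(-14.0) = -2.1000
  sulphur-dioxide contribution → 9.013 μm/a
  chloride contribution → 37.51 μm/a
  total first-year rate 46.52 μm/a
ISO 9224: D(t) = r_corr · t^b with b = 0.523 (carbon steel, B1)
  D(9) = 46.52 × 9^0.523 = 46.52 × 3.156 = 146.8 μm

D(9) = 147 μm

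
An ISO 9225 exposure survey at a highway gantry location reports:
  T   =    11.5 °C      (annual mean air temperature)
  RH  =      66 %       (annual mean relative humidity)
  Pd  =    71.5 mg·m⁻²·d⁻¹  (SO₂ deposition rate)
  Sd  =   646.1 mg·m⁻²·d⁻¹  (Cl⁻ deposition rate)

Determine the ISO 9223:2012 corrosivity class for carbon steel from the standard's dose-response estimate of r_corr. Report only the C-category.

carbon steel: temperature factor f = -0.054·(1.5) = -0.0810
  SO₂ term: 1.77·71.5^0.52·exp(0.02·66-0.0810) = 56.27
  Sd branch = 0.102·Sd^0.62·e^(0.033·RH+0.04·T) = 78.82 μm/a
  sum: 56.27 + 78.82 → r_corr = 135.1 μm/a
Category bounds: 80…200 μm/a bracket r_corr ⇒ C5

C5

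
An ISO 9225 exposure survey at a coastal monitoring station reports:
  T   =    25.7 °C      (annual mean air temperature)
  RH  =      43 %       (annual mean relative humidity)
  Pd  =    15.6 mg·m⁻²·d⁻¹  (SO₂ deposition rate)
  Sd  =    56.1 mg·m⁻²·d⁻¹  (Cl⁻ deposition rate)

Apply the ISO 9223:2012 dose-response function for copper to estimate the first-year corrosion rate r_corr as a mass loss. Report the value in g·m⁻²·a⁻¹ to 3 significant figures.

r_corr = 4.86 g·m⁻²·a⁻¹

copper: T>10 °C ⇒ hinge -0.080·(25.7−10) = -1.2560
  sulphur-dioxide contribution → 0.03898 μm/a
  chloride contribution → 0.5037 μm/a
  total first-year rate 0.5426 μm/a
Convert to mass loss: 0.5426 μm/a × 8.96 g/cm³ = 4.862 g·m⁻²·a⁻¹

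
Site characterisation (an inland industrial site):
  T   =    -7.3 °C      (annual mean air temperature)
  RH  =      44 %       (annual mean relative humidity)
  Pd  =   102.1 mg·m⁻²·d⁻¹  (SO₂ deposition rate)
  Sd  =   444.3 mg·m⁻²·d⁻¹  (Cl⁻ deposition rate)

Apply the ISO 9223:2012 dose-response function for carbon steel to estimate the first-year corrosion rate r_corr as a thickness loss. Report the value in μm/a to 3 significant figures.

carbon steel: T≤10 °C ⇒ hinge +0.150·(-7.3−10) = -2.5950
  sulphur-dioxide contribution → 3.531 μm/a
  chloride contribution → 14.25 μm/a
  ⇒ r_corr(carbon steel) = 17.78 μm/a

r_corr = 17.8 μm/a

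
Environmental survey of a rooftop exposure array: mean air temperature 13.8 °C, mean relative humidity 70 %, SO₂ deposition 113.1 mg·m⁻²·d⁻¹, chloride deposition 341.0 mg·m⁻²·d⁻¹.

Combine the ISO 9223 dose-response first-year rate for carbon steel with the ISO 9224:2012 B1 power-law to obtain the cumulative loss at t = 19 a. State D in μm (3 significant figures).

D(19) = 628 μm

carbon steel: f(T) = -0.054·(T−10) [T>10 °C] = -0.2052
  Pd branch = 1.77·Pd^0.52·e^(0.02·RH+f) = 68.34 μm/a
  Sd branch = 0.102·Sd^0.62·e^(0.033·RH+0.04·T) = 66.35 μm/a
  r_corr = 68.34 + 66.35 = 134.7 μm/a
Long-term exponent b (ISO 9224 Table 2, B1) = 0.523
  D(19) = 134.7 × 19^0.523 = 134.7 × 4.664 = 628.2 μm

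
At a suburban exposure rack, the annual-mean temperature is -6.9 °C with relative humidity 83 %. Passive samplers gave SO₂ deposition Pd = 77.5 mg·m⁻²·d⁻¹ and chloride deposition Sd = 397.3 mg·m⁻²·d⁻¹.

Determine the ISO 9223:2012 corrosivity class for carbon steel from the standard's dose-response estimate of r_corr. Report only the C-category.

C4

carbon steel: temperature factor f = +0.150·(-16.9) = -2.5350
  sulphur-dioxide contribution → 7.086 μm/a
  chloride contribution → 48.95 μm/a
  ⇒ r_corr(carbon steel) = 56.03 μm/a
ISO 9223 Table 2 (carbon steel): 50 < 56 ≤ 80 μm/a ⇒ C4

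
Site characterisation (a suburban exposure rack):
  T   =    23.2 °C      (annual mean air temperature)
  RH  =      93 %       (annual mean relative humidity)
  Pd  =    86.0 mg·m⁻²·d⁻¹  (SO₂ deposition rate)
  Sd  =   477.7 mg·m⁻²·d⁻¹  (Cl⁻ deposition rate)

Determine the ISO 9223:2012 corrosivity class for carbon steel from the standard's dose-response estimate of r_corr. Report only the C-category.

CX

carbon steel: f(T) = -0.054·(T−10) [T>10 °C] = -0.7128
  Pd branch = 1.77·Pd^0.52·e^(0.02·RH+f) = 56.51 μm/a
  Cl⁻ term: 0.102·477.7^0.62·exp(0.033·93+0.04·23.2) = 254.4
  sum: 56.51 + 254.4 → r_corr = 310.9 μm/a
ISO 9223 Table 2 (carbon steel): 200 < 311 ≤ 700 μm/a ⇒ CX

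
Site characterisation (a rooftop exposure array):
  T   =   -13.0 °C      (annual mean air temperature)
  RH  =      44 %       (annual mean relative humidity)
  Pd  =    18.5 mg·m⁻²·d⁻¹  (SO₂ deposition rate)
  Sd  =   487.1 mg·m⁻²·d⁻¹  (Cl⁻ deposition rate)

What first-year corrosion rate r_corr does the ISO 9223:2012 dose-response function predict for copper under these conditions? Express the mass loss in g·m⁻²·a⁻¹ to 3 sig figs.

copper: temperature factor f = +0.126·(-23.0) = -2.8980
  SO₂ term: 0.0053·18.5^0.26·exp(0.059·44-2.8980) = 0.008367
  Sd branch = 0.01025·Sd^0.27·e^(0.036·RH+0.049·T) = 0.1405 μm/a
  r_corr = 0.008367 + 0.1405 = 0.1489 μm/a
Convert to mass loss: 0.1489 μm/a × 8.96 g/cm³ = 1.334 g·m⁻²·a⁻¹

r_corr = 1.33 g·m⁻²·a⁻¹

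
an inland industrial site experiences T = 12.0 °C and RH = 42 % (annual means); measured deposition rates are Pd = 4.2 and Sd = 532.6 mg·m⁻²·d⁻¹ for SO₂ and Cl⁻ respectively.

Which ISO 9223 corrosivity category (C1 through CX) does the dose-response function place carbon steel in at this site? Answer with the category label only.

C3

carbon steel: f(T) = -0.054·(T−10) [T>10 °C] = -0.1080
  Pd branch = 1.77·Pd^0.52·e^(0.02·RH+f) = 7.762 μm/a
  Sd branch = 0.102·Sd^0.62·e^(0.033·RH+0.04·T) = 32.31 μm/a
  sum: 7.762 + 32.31 → r_corr = 40.07 μm/a
40.1 μm/a falls in (25, 50] for carbon steel → category C3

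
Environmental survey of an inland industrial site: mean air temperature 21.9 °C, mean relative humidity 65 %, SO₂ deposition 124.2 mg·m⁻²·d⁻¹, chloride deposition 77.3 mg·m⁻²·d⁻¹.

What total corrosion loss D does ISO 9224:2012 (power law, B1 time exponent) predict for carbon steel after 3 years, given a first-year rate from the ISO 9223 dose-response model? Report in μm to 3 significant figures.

carbon steel: f(T) = -0.054·(T−10) [T>10 °C] = -0.6426
  sulphur-dioxide contribution → 41.92 μm/a
  chloride contribution → 30.99 μm/a
  ⇒ r_corr(carbon steel) = 72.91 μm/a
Long-term exponent b (ISO 9224 Table 2, B1) = 0.523
  D(3) = 72.91 × 3^0.523 = 72.91 × 1.776 = 129.5 μm

D(3) = 130 μm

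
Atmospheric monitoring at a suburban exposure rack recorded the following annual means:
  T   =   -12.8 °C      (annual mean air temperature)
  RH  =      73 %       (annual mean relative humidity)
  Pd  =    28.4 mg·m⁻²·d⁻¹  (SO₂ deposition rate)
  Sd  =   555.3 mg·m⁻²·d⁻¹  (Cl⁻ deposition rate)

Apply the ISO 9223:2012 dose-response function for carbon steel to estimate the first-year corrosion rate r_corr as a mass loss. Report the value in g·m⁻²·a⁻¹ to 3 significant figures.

r_corr = 280 g·m⁻²·a⁻¹

carbon steel: T≤10 °C ⇒ hinge +0.150·(-12.8−10) = -3.4200
  Pd branch = 1.77·Pd^0.52·e^(0.02·RH+f) = 1.421 μm/a
  Cl⁻ term: 0.102·555.3^0.62·exp(0.033·73+0.04·-12.8) = 34.2
  r_corr = 1.421 + 34.2 = 35.62 μm/a
Convert to mass loss: 35.62 μm/a × 7.85 g/cm³ = 279.6 g·m⁻²·a⁻¹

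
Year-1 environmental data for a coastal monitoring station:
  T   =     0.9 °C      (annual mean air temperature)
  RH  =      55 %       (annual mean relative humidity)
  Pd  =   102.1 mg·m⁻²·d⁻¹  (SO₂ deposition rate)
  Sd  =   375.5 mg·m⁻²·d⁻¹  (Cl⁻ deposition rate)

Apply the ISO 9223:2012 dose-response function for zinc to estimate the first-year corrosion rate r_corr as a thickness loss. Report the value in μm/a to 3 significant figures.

r_corr = 1.74 μm/a

zinc: temperature factor f = +0.038·(-9.1) = -0.3458
  Pd branch = 0.0129·Pd^0.44·e^(0.046·RH+f) = 0.8773 μm/a
  Cl⁻ term: 0.0175·375.5^0.57·exp(0.008·55+0.085·0.9) = 0.8608
  r_corr = 0.8773 + 0.8608 = 1.738 μm/a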